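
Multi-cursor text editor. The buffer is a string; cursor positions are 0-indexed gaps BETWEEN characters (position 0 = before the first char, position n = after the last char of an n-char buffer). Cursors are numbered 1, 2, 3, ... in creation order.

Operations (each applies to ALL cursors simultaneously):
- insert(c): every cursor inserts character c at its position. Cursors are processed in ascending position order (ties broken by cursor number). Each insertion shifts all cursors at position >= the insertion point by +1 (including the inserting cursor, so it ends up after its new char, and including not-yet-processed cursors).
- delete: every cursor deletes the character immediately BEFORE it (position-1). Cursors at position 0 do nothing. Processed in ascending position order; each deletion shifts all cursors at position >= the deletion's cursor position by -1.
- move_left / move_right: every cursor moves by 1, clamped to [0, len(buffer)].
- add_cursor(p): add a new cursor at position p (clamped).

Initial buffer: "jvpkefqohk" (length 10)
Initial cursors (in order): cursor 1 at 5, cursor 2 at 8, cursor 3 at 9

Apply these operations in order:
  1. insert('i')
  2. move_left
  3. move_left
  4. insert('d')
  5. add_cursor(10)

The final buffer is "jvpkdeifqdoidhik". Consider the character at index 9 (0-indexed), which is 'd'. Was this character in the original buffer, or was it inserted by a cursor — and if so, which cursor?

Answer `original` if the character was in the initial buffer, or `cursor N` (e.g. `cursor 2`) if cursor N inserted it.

After op 1 (insert('i')): buffer="jvpkeifqoihik" (len 13), cursors c1@6 c2@10 c3@12, authorship .....1...2.3.
After op 2 (move_left): buffer="jvpkeifqoihik" (len 13), cursors c1@5 c2@9 c3@11, authorship .....1...2.3.
After op 3 (move_left): buffer="jvpkeifqoihik" (len 13), cursors c1@4 c2@8 c3@10, authorship .....1...2.3.
After op 4 (insert('d')): buffer="jvpkdeifqdoidhik" (len 16), cursors c1@5 c2@10 c3@13, authorship ....1.1..2.23.3.
After op 5 (add_cursor(10)): buffer="jvpkdeifqdoidhik" (len 16), cursors c1@5 c2@10 c4@10 c3@13, authorship ....1.1..2.23.3.
Authorship (.=original, N=cursor N): . . . . 1 . 1 . . 2 . 2 3 . 3 .
Index 9: author = 2

Answer: cursor 2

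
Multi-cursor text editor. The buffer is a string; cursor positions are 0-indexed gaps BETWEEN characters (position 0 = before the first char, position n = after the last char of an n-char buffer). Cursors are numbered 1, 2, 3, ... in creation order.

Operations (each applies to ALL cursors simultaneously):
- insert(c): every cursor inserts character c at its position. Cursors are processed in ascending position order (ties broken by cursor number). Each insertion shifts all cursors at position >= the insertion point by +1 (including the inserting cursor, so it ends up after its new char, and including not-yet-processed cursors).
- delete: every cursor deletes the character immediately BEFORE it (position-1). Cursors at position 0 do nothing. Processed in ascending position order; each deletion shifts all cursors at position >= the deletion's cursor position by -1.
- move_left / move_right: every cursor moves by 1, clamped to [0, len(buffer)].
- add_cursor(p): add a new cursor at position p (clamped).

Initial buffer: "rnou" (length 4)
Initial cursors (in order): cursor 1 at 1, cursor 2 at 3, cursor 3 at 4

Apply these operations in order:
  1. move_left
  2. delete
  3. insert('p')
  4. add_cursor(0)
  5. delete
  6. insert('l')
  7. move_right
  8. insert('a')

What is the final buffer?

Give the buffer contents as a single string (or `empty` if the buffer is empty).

Answer: llraalluaa

Derivation:
After op 1 (move_left): buffer="rnou" (len 4), cursors c1@0 c2@2 c3@3, authorship ....
After op 2 (delete): buffer="ru" (len 2), cursors c1@0 c2@1 c3@1, authorship ..
After op 3 (insert('p')): buffer="prppu" (len 5), cursors c1@1 c2@4 c3@4, authorship 1.23.
After op 4 (add_cursor(0)): buffer="prppu" (len 5), cursors c4@0 c1@1 c2@4 c3@4, authorship 1.23.
After op 5 (delete): buffer="ru" (len 2), cursors c1@0 c4@0 c2@1 c3@1, authorship ..
After op 6 (insert('l')): buffer="llrllu" (len 6), cursors c1@2 c4@2 c2@5 c3@5, authorship 14.23.
After op 7 (move_right): buffer="llrllu" (len 6), cursors c1@3 c4@3 c2@6 c3@6, authorship 14.23.
After op 8 (insert('a')): buffer="llraalluaa" (len 10), cursors c1@5 c4@5 c2@10 c3@10, authorship 14.1423.23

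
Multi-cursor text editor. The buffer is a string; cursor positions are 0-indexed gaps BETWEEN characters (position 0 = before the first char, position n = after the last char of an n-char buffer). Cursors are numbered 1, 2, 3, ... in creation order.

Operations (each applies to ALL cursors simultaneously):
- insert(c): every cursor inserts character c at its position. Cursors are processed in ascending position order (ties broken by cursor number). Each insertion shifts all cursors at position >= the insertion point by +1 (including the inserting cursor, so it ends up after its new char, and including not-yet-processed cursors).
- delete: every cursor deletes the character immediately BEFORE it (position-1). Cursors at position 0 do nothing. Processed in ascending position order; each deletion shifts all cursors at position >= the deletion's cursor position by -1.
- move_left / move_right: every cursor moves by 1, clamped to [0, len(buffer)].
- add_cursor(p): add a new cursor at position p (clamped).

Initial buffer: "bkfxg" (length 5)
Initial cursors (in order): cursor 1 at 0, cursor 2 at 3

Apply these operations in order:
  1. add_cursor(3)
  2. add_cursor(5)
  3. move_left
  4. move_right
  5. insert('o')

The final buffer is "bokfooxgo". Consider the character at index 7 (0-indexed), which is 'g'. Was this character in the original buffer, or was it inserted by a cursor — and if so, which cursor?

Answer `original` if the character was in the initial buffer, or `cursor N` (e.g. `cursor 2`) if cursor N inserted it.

Answer: original

Derivation:
After op 1 (add_cursor(3)): buffer="bkfxg" (len 5), cursors c1@0 c2@3 c3@3, authorship .....
After op 2 (add_cursor(5)): buffer="bkfxg" (len 5), cursors c1@0 c2@3 c3@3 c4@5, authorship .....
After op 3 (move_left): buffer="bkfxg" (len 5), cursors c1@0 c2@2 c3@2 c4@4, authorship .....
After op 4 (move_right): buffer="bkfxg" (len 5), cursors c1@1 c2@3 c3@3 c4@5, authorship .....
After op 5 (insert('o')): buffer="bokfooxgo" (len 9), cursors c1@2 c2@6 c3@6 c4@9, authorship .1..23..4
Authorship (.=original, N=cursor N): . 1 . . 2 3 . . 4
Index 7: author = original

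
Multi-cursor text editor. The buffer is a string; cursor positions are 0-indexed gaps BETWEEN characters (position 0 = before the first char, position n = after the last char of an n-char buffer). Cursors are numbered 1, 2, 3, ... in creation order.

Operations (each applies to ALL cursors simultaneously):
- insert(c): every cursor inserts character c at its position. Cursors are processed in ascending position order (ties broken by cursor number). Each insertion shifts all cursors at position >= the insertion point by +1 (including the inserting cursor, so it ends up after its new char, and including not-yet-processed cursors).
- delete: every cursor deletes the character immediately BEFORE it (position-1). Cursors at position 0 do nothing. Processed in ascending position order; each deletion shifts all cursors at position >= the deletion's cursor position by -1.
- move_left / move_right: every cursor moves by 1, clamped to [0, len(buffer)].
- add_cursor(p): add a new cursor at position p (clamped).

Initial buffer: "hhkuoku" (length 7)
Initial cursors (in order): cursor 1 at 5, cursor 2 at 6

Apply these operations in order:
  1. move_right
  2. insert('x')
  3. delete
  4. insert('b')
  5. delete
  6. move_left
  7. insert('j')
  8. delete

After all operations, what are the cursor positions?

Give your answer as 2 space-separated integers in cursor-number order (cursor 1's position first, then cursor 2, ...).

Answer: 5 6

Derivation:
After op 1 (move_right): buffer="hhkuoku" (len 7), cursors c1@6 c2@7, authorship .......
After op 2 (insert('x')): buffer="hhkuokxux" (len 9), cursors c1@7 c2@9, authorship ......1.2
After op 3 (delete): buffer="hhkuoku" (len 7), cursors c1@6 c2@7, authorship .......
After op 4 (insert('b')): buffer="hhkuokbub" (len 9), cursors c1@7 c2@9, authorship ......1.2
After op 5 (delete): buffer="hhkuoku" (len 7), cursors c1@6 c2@7, authorship .......
After op 6 (move_left): buffer="hhkuoku" (len 7), cursors c1@5 c2@6, authorship .......
After op 7 (insert('j')): buffer="hhkuojkju" (len 9), cursors c1@6 c2@8, authorship .....1.2.
After op 8 (delete): buffer="hhkuoku" (len 7), cursors c1@5 c2@6, authorship .......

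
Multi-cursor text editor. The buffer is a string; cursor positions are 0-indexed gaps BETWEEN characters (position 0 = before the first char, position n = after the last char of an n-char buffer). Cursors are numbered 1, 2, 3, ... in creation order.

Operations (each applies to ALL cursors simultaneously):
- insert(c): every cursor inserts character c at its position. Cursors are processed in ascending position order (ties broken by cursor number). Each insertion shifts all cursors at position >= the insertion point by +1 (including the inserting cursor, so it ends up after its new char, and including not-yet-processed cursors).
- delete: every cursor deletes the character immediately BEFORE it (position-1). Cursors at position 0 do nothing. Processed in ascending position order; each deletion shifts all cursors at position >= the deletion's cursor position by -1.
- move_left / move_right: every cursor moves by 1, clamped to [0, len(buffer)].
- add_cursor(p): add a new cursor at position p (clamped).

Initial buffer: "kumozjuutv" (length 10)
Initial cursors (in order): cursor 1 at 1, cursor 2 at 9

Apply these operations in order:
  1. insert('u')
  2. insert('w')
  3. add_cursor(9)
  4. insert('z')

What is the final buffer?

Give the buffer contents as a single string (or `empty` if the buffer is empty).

Answer: kuwzumozjuzutuwzv

Derivation:
After op 1 (insert('u')): buffer="kuumozjuutuv" (len 12), cursors c1@2 c2@11, authorship .1........2.
After op 2 (insert('w')): buffer="kuwumozjuutuwv" (len 14), cursors c1@3 c2@13, authorship .11........22.
After op 3 (add_cursor(9)): buffer="kuwumozjuutuwv" (len 14), cursors c1@3 c3@9 c2@13, authorship .11........22.
After op 4 (insert('z')): buffer="kuwzumozjuzutuwzv" (len 17), cursors c1@4 c3@11 c2@16, authorship .111......3..222.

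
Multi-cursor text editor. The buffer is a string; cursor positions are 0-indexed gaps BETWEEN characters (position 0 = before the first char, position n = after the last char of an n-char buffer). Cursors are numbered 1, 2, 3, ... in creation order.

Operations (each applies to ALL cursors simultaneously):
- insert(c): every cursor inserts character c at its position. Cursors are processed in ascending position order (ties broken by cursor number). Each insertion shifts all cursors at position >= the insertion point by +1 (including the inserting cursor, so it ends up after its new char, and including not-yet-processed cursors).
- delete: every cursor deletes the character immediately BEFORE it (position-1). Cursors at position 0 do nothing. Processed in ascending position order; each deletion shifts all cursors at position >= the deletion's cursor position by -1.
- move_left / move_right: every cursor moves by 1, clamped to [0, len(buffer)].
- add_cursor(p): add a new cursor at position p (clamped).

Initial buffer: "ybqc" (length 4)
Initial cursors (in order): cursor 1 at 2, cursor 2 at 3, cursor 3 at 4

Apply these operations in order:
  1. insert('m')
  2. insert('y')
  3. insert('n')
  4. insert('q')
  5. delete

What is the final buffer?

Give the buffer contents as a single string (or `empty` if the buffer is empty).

After op 1 (insert('m')): buffer="ybmqmcm" (len 7), cursors c1@3 c2@5 c3@7, authorship ..1.2.3
After op 2 (insert('y')): buffer="ybmyqmycmy" (len 10), cursors c1@4 c2@7 c3@10, authorship ..11.22.33
After op 3 (insert('n')): buffer="ybmynqmyncmyn" (len 13), cursors c1@5 c2@9 c3@13, authorship ..111.222.333
After op 4 (insert('q')): buffer="ybmynqqmynqcmynq" (len 16), cursors c1@6 c2@11 c3@16, authorship ..1111.2222.3333
After op 5 (delete): buffer="ybmynqmyncmyn" (len 13), cursors c1@5 c2@9 c3@13, authorship ..111.222.333

Answer: ybmynqmyncmyn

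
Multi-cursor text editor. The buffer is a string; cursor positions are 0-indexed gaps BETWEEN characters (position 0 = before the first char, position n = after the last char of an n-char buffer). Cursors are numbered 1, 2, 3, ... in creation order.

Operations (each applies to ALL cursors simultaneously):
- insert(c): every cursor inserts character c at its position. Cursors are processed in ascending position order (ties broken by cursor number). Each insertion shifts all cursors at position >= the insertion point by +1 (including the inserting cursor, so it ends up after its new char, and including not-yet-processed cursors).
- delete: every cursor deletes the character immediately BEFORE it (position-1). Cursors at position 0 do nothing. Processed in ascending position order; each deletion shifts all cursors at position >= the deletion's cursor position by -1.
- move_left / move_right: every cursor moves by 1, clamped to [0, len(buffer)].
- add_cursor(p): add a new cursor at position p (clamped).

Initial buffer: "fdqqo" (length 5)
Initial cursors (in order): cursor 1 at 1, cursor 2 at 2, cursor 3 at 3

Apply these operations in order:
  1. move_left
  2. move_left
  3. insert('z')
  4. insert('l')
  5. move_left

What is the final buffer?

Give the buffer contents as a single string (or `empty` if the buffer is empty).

After op 1 (move_left): buffer="fdqqo" (len 5), cursors c1@0 c2@1 c3@2, authorship .....
After op 2 (move_left): buffer="fdqqo" (len 5), cursors c1@0 c2@0 c3@1, authorship .....
After op 3 (insert('z')): buffer="zzfzdqqo" (len 8), cursors c1@2 c2@2 c3@4, authorship 12.3....
After op 4 (insert('l')): buffer="zzllfzldqqo" (len 11), cursors c1@4 c2@4 c3@7, authorship 1212.33....
After op 5 (move_left): buffer="zzllfzldqqo" (len 11), cursors c1@3 c2@3 c3@6, authorship 1212.33....

Answer: zzllfzldqqo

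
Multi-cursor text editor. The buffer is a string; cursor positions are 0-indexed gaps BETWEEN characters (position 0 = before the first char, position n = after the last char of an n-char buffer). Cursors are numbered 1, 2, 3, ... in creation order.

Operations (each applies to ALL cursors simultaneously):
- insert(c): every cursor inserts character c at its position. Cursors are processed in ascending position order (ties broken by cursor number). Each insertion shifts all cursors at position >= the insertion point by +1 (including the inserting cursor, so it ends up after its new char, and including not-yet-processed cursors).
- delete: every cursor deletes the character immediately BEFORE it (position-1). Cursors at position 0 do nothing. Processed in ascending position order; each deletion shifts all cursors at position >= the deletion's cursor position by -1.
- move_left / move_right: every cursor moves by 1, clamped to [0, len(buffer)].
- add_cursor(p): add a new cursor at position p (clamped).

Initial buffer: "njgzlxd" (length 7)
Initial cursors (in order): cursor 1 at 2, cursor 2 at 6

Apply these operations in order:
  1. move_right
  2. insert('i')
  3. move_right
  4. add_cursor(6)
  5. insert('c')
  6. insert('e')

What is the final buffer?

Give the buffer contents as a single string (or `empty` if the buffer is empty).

After op 1 (move_right): buffer="njgzlxd" (len 7), cursors c1@3 c2@7, authorship .......
After op 2 (insert('i')): buffer="njgizlxdi" (len 9), cursors c1@4 c2@9, authorship ...1....2
After op 3 (move_right): buffer="njgizlxdi" (len 9), cursors c1@5 c2@9, authorship ...1....2
After op 4 (add_cursor(6)): buffer="njgizlxdi" (len 9), cursors c1@5 c3@6 c2@9, authorship ...1....2
After op 5 (insert('c')): buffer="njgizclcxdic" (len 12), cursors c1@6 c3@8 c2@12, authorship ...1.1.3..22
After op 6 (insert('e')): buffer="njgizcelcexdice" (len 15), cursors c1@7 c3@10 c2@15, authorship ...1.11.33..222

Answer: njgizcelcexdice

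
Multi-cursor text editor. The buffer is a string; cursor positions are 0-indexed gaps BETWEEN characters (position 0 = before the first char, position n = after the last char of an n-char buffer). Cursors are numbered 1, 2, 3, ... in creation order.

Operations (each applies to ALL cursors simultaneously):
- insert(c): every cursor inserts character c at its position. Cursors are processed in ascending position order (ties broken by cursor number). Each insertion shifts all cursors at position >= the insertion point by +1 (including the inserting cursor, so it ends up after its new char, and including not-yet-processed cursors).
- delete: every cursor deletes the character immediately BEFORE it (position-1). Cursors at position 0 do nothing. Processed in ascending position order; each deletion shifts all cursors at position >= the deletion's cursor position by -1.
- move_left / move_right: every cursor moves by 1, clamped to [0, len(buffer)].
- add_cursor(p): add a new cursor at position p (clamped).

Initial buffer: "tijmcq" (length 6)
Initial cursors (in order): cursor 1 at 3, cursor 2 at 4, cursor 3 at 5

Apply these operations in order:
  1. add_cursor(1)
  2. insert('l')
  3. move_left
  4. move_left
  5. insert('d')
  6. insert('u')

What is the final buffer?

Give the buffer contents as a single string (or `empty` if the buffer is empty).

Answer: dutlidujldumlduclq

Derivation:
After op 1 (add_cursor(1)): buffer="tijmcq" (len 6), cursors c4@1 c1@3 c2@4 c3@5, authorship ......
After op 2 (insert('l')): buffer="tlijlmlclq" (len 10), cursors c4@2 c1@5 c2@7 c3@9, authorship .4..1.2.3.
After op 3 (move_left): buffer="tlijlmlclq" (len 10), cursors c4@1 c1@4 c2@6 c3@8, authorship .4..1.2.3.
After op 4 (move_left): buffer="tlijlmlclq" (len 10), cursors c4@0 c1@3 c2@5 c3@7, authorship .4..1.2.3.
After op 5 (insert('d')): buffer="dtlidjldmldclq" (len 14), cursors c4@1 c1@5 c2@8 c3@11, authorship 4.4.1.12.23.3.
After op 6 (insert('u')): buffer="dutlidujldumlduclq" (len 18), cursors c4@2 c1@7 c2@11 c3@15, authorship 44.4.11.122.233.3.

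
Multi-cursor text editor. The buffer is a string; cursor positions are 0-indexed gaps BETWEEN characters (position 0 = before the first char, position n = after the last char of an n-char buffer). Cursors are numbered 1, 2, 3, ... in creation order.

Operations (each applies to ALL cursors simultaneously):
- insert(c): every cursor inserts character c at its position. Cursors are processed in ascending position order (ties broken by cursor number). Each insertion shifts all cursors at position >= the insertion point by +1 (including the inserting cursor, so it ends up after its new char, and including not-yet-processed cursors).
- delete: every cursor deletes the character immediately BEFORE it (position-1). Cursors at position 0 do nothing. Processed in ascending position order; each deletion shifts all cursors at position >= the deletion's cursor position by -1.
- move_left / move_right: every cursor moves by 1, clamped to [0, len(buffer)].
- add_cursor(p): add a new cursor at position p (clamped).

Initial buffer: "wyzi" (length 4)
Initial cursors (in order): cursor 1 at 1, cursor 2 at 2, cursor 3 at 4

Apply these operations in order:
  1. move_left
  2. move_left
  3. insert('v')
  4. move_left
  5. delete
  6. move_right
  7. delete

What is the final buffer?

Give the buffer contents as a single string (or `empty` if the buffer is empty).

Answer: wzi

Derivation:
After op 1 (move_left): buffer="wyzi" (len 4), cursors c1@0 c2@1 c3@3, authorship ....
After op 2 (move_left): buffer="wyzi" (len 4), cursors c1@0 c2@0 c3@2, authorship ....
After op 3 (insert('v')): buffer="vvwyvzi" (len 7), cursors c1@2 c2@2 c3@5, authorship 12..3..
After op 4 (move_left): buffer="vvwyvzi" (len 7), cursors c1@1 c2@1 c3@4, authorship 12..3..
After op 5 (delete): buffer="vwvzi" (len 5), cursors c1@0 c2@0 c3@2, authorship 2.3..
After op 6 (move_right): buffer="vwvzi" (len 5), cursors c1@1 c2@1 c3@3, authorship 2.3..
After op 7 (delete): buffer="wzi" (len 3), cursors c1@0 c2@0 c3@1, authorship ...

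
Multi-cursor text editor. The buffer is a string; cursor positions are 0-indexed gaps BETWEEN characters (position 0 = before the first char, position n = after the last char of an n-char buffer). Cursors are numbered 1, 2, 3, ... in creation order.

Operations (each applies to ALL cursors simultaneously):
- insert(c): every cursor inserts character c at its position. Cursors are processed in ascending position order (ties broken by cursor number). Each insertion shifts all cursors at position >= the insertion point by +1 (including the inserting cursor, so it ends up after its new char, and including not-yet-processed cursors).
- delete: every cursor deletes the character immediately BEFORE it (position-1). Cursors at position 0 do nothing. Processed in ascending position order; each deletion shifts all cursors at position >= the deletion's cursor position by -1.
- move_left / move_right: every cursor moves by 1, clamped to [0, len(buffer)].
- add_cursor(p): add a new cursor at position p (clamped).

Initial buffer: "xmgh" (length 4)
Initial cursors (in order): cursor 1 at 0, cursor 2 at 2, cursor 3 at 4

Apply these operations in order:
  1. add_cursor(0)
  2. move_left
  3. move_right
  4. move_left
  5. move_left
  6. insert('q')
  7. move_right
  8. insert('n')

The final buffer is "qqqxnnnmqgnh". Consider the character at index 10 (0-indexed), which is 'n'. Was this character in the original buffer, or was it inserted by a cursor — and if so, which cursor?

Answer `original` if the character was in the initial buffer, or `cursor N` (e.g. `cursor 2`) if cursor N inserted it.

After op 1 (add_cursor(0)): buffer="xmgh" (len 4), cursors c1@0 c4@0 c2@2 c3@4, authorship ....
After op 2 (move_left): buffer="xmgh" (len 4), cursors c1@0 c4@0 c2@1 c3@3, authorship ....
After op 3 (move_right): buffer="xmgh" (len 4), cursors c1@1 c4@1 c2@2 c3@4, authorship ....
After op 4 (move_left): buffer="xmgh" (len 4), cursors c1@0 c4@0 c2@1 c3@3, authorship ....
After op 5 (move_left): buffer="xmgh" (len 4), cursors c1@0 c2@0 c4@0 c3@2, authorship ....
After op 6 (insert('q')): buffer="qqqxmqgh" (len 8), cursors c1@3 c2@3 c4@3 c3@6, authorship 124..3..
After op 7 (move_right): buffer="qqqxmqgh" (len 8), cursors c1@4 c2@4 c4@4 c3@7, authorship 124..3..
After op 8 (insert('n')): buffer="qqqxnnnmqgnh" (len 12), cursors c1@7 c2@7 c4@7 c3@11, authorship 124.124.3.3.
Authorship (.=original, N=cursor N): 1 2 4 . 1 2 4 . 3 . 3 .
Index 10: author = 3

Answer: cursor 3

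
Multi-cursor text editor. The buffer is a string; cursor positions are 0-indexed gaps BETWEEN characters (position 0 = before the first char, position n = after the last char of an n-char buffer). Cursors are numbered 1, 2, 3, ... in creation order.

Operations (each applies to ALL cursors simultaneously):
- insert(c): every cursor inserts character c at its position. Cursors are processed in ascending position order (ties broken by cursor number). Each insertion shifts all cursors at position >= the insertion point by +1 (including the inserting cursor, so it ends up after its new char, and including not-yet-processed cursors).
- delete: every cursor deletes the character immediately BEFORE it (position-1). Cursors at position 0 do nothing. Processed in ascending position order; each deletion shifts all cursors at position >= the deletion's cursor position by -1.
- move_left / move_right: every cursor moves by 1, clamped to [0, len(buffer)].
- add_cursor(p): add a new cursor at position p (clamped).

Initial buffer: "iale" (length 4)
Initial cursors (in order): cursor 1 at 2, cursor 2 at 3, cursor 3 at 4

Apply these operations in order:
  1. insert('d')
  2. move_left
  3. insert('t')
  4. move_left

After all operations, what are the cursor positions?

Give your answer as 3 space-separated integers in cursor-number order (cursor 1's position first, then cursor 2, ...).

After op 1 (insert('d')): buffer="iadlded" (len 7), cursors c1@3 c2@5 c3@7, authorship ..1.2.3
After op 2 (move_left): buffer="iadlded" (len 7), cursors c1@2 c2@4 c3@6, authorship ..1.2.3
After op 3 (insert('t')): buffer="iatdltdetd" (len 10), cursors c1@3 c2@6 c3@9, authorship ..11.22.33
After op 4 (move_left): buffer="iatdltdetd" (len 10), cursors c1@2 c2@5 c3@8, authorship ..11.22.33

Answer: 2 5 8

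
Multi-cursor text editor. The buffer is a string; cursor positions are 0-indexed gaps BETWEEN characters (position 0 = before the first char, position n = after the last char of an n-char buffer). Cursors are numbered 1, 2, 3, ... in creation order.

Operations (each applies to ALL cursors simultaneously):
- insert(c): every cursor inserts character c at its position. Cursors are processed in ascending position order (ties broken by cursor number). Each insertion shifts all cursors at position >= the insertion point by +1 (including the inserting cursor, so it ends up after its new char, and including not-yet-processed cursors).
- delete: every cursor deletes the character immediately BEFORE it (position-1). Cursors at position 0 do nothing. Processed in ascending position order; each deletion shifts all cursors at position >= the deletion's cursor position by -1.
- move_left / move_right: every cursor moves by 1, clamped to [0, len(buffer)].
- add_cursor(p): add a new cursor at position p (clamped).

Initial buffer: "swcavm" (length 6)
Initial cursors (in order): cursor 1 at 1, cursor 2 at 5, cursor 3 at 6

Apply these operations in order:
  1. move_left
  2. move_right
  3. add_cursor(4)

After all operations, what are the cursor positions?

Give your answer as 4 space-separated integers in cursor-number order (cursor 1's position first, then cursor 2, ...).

After op 1 (move_left): buffer="swcavm" (len 6), cursors c1@0 c2@4 c3@5, authorship ......
After op 2 (move_right): buffer="swcavm" (len 6), cursors c1@1 c2@5 c3@6, authorship ......
After op 3 (add_cursor(4)): buffer="swcavm" (len 6), cursors c1@1 c4@4 c2@5 c3@6, authorship ......

Answer: 1 5 6 4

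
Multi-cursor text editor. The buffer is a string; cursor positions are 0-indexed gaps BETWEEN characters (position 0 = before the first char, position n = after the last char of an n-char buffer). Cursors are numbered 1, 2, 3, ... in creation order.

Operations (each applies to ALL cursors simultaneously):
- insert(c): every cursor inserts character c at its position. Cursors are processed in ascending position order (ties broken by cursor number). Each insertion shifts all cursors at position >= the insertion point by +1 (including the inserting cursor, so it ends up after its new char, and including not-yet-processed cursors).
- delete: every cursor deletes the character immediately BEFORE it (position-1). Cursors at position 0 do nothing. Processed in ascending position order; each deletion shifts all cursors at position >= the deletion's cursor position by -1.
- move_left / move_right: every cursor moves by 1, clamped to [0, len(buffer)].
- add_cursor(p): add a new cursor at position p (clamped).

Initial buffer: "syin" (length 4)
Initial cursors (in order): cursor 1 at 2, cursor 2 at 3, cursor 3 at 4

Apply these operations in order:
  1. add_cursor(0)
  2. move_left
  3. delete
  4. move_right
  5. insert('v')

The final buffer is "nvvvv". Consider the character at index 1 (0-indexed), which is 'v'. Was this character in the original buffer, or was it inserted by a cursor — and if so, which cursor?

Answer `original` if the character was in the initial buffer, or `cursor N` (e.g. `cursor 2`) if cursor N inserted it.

After op 1 (add_cursor(0)): buffer="syin" (len 4), cursors c4@0 c1@2 c2@3 c3@4, authorship ....
After op 2 (move_left): buffer="syin" (len 4), cursors c4@0 c1@1 c2@2 c3@3, authorship ....
After op 3 (delete): buffer="n" (len 1), cursors c1@0 c2@0 c3@0 c4@0, authorship .
After op 4 (move_right): buffer="n" (len 1), cursors c1@1 c2@1 c3@1 c4@1, authorship .
After op 5 (insert('v')): buffer="nvvvv" (len 5), cursors c1@5 c2@5 c3@5 c4@5, authorship .1234
Authorship (.=original, N=cursor N): . 1 2 3 4
Index 1: author = 1

Answer: cursor 1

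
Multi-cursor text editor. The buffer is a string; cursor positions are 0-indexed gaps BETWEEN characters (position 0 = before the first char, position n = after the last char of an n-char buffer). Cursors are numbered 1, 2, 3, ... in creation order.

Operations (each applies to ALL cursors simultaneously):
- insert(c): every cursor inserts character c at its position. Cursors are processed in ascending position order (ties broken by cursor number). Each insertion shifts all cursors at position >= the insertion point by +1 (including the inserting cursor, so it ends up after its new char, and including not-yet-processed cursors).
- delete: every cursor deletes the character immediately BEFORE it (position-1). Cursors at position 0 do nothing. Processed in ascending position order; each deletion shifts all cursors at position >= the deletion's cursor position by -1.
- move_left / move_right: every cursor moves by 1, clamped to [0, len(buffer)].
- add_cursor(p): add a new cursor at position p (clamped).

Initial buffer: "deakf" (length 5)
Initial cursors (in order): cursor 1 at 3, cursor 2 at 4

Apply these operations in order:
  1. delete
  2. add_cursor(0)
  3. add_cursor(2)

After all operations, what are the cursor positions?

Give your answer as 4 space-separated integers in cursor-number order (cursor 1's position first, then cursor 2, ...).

After op 1 (delete): buffer="def" (len 3), cursors c1@2 c2@2, authorship ...
After op 2 (add_cursor(0)): buffer="def" (len 3), cursors c3@0 c1@2 c2@2, authorship ...
After op 3 (add_cursor(2)): buffer="def" (len 3), cursors c3@0 c1@2 c2@2 c4@2, authorship ...

Answer: 2 2 0 2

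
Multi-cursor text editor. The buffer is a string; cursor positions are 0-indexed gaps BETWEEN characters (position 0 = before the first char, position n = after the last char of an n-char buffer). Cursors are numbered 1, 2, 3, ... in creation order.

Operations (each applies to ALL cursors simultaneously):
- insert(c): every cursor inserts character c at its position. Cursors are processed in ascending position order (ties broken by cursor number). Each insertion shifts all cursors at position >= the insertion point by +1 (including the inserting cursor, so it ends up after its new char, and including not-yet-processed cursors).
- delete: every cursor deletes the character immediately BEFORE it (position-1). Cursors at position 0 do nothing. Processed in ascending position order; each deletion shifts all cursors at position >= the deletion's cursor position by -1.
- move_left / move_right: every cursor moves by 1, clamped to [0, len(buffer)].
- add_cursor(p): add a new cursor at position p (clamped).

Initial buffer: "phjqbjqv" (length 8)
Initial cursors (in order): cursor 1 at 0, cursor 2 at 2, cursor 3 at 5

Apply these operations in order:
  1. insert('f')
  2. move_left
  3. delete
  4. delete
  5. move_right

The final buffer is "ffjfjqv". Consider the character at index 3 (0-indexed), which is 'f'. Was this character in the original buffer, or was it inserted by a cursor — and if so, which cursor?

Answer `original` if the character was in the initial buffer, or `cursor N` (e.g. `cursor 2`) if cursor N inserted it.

After op 1 (insert('f')): buffer="fphfjqbfjqv" (len 11), cursors c1@1 c2@4 c3@8, authorship 1..2...3...
After op 2 (move_left): buffer="fphfjqbfjqv" (len 11), cursors c1@0 c2@3 c3@7, authorship 1..2...3...
After op 3 (delete): buffer="fpfjqfjqv" (len 9), cursors c1@0 c2@2 c3@5, authorship 1.2..3...
After op 4 (delete): buffer="ffjfjqv" (len 7), cursors c1@0 c2@1 c3@3, authorship 12.3...
After op 5 (move_right): buffer="ffjfjqv" (len 7), cursors c1@1 c2@2 c3@4, authorship 12.3...
Authorship (.=original, N=cursor N): 1 2 . 3 . . .
Index 3: author = 3

Answer: cursor 3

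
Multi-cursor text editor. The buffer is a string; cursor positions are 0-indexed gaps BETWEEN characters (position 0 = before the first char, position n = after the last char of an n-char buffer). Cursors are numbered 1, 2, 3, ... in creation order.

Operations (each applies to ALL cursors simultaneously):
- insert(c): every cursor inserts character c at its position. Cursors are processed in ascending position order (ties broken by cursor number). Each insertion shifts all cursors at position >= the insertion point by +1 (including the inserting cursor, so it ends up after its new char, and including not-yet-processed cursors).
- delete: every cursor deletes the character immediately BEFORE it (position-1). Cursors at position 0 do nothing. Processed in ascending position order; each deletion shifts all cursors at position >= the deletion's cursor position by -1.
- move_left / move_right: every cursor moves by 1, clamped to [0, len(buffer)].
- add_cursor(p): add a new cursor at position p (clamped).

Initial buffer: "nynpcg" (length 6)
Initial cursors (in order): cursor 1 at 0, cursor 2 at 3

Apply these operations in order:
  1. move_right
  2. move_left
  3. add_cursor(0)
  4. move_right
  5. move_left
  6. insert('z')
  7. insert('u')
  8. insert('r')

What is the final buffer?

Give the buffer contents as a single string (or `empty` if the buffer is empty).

After op 1 (move_right): buffer="nynpcg" (len 6), cursors c1@1 c2@4, authorship ......
After op 2 (move_left): buffer="nynpcg" (len 6), cursors c1@0 c2@3, authorship ......
After op 3 (add_cursor(0)): buffer="nynpcg" (len 6), cursors c1@0 c3@0 c2@3, authorship ......
After op 4 (move_right): buffer="nynpcg" (len 6), cursors c1@1 c3@1 c2@4, authorship ......
After op 5 (move_left): buffer="nynpcg" (len 6), cursors c1@0 c3@0 c2@3, authorship ......
After op 6 (insert('z')): buffer="zznynzpcg" (len 9), cursors c1@2 c3@2 c2@6, authorship 13...2...
After op 7 (insert('u')): buffer="zzuunynzupcg" (len 12), cursors c1@4 c3@4 c2@9, authorship 1313...22...
After op 8 (insert('r')): buffer="zzuurrnynzurpcg" (len 15), cursors c1@6 c3@6 c2@12, authorship 131313...222...

Answer: zzuurrnynzurpcg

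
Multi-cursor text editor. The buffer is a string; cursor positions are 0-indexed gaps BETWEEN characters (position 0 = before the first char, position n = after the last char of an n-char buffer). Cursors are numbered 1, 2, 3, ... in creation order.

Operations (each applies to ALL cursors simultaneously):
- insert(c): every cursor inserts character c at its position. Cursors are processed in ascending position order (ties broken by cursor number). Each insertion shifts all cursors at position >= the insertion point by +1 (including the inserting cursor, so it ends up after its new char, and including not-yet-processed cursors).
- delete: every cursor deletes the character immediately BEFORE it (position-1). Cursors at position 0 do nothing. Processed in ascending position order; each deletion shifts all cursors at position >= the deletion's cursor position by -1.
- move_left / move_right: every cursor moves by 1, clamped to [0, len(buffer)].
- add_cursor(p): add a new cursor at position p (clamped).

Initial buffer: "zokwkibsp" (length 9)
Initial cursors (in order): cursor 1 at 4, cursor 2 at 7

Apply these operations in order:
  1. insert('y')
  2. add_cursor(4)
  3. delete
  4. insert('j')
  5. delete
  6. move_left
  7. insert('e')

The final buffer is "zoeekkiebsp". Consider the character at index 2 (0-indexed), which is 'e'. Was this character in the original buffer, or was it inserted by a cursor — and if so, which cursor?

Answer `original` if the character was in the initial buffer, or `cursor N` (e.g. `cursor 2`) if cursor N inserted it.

Answer: cursor 1

Derivation:
After op 1 (insert('y')): buffer="zokwykibysp" (len 11), cursors c1@5 c2@9, authorship ....1...2..
After op 2 (add_cursor(4)): buffer="zokwykibysp" (len 11), cursors c3@4 c1@5 c2@9, authorship ....1...2..
After op 3 (delete): buffer="zokkibsp" (len 8), cursors c1@3 c3@3 c2@6, authorship ........
After op 4 (insert('j')): buffer="zokjjkibjsp" (len 11), cursors c1@5 c3@5 c2@9, authorship ...13...2..
After op 5 (delete): buffer="zokkibsp" (len 8), cursors c1@3 c3@3 c2@6, authorship ........
After op 6 (move_left): buffer="zokkibsp" (len 8), cursors c1@2 c3@2 c2@5, authorship ........
After op 7 (insert('e')): buffer="zoeekkiebsp" (len 11), cursors c1@4 c3@4 c2@8, authorship ..13...2...
Authorship (.=original, N=cursor N): . . 1 3 . . . 2 . . .
Index 2: author = 1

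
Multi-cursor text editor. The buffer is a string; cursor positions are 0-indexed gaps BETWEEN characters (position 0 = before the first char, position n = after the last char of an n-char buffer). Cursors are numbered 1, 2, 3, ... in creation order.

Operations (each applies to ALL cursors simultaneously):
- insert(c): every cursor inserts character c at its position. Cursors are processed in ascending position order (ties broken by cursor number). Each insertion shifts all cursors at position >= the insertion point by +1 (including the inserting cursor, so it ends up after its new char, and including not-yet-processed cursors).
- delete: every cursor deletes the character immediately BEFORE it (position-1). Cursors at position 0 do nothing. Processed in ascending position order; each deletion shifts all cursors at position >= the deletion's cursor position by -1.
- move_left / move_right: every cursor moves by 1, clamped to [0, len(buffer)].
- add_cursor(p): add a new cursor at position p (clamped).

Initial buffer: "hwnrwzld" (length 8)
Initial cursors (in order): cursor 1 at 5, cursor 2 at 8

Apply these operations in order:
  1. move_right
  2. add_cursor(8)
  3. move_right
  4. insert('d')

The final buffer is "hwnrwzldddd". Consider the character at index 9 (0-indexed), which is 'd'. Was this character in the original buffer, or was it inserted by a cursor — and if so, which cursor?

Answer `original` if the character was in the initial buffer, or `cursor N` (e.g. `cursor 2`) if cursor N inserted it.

After op 1 (move_right): buffer="hwnrwzld" (len 8), cursors c1@6 c2@8, authorship ........
After op 2 (add_cursor(8)): buffer="hwnrwzld" (len 8), cursors c1@6 c2@8 c3@8, authorship ........
After op 3 (move_right): buffer="hwnrwzld" (len 8), cursors c1@7 c2@8 c3@8, authorship ........
After op 4 (insert('d')): buffer="hwnrwzldddd" (len 11), cursors c1@8 c2@11 c3@11, authorship .......1.23
Authorship (.=original, N=cursor N): . . . . . . . 1 . 2 3
Index 9: author = 2

Answer: cursor 2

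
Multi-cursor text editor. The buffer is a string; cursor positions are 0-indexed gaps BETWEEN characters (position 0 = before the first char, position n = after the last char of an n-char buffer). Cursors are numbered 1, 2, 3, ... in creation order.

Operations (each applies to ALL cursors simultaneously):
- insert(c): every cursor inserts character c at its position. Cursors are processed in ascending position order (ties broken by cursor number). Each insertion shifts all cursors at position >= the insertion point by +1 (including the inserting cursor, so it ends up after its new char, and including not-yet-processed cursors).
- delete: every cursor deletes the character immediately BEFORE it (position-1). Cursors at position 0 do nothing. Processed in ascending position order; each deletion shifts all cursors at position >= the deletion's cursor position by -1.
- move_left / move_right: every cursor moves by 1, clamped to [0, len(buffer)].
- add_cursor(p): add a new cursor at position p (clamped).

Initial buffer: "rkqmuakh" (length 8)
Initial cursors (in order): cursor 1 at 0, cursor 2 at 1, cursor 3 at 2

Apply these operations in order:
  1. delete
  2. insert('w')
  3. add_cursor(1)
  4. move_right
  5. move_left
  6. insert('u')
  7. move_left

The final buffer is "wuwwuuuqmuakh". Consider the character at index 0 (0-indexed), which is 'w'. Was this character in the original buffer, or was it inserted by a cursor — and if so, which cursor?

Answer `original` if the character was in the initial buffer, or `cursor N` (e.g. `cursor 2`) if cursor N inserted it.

After op 1 (delete): buffer="qmuakh" (len 6), cursors c1@0 c2@0 c3@0, authorship ......
After op 2 (insert('w')): buffer="wwwqmuakh" (len 9), cursors c1@3 c2@3 c3@3, authorship 123......
After op 3 (add_cursor(1)): buffer="wwwqmuakh" (len 9), cursors c4@1 c1@3 c2@3 c3@3, authorship 123......
After op 4 (move_right): buffer="wwwqmuakh" (len 9), cursors c4@2 c1@4 c2@4 c3@4, authorship 123......
After op 5 (move_left): buffer="wwwqmuakh" (len 9), cursors c4@1 c1@3 c2@3 c3@3, authorship 123......
After op 6 (insert('u')): buffer="wuwwuuuqmuakh" (len 13), cursors c4@2 c1@7 c2@7 c3@7, authorship 1423123......
After op 7 (move_left): buffer="wuwwuuuqmuakh" (len 13), cursors c4@1 c1@6 c2@6 c3@6, authorship 1423123......
Authorship (.=original, N=cursor N): 1 4 2 3 1 2 3 . . . . . .
Index 0: author = 1

Answer: cursor 1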